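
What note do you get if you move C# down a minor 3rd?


Working:
minor 3rd: 3 letter names, 3 semitones
Letter: C - 2 → A
Pitch: C# - 3 semitones, spelled as an A → A#
= A#


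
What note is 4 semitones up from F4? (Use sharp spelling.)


Working:
F4: chromatic position 5 in octave 4 → absolute = 4×12 + 5 = 53
Transpose up 4: 53 + 4 = 57
57 = 4×12 + 9 → A in octave 4
Result = A4


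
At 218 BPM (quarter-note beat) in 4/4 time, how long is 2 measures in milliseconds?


Reasoning:
Quarter-note beat duration = 60000 / 218 ms
Beats per measure (4/4) = 4
One measure = 4 × 60000 / 218 = 240000 / 218 ms
2 measures = 2 × 240000 / 218 = 480000 / 218
= 2201.8 ms


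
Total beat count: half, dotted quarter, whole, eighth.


Let's work it out.
Beat values:
  half = 2 beats
  dotted quarter = 1.5 beats
  whole = 4 beats
  eighth = 0.5 beats
Sum = 2 + 1.5 + 4 + 0.5
= 8 beats


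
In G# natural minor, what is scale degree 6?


Natural minor scale pattern: W-H-W-W-H-W-W (2-1-2-2-1-2-2 semitones)
Starting from G#:
  G# + 2 semitones → A#
  A# + 1 semitone → B
  B + 2 semitones → C#
  C# + 2 semitones → D#
  D# + 1 semitone → E
  E + 2 semitones → F#
  F# + 2 semitones → G#
Scale: G# A# B C# D# E F#
Degree 6 = E


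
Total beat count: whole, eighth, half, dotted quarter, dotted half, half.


Beat values:
  whole = 4 beats
  eighth = 0.5 beats
  half = 2 beats
  dotted quarter = 1.5 beats
  dotted half = 3 beats
  half = 2 beats
Sum = 4 + 0.5 + 2 + 1.5 + 3 + 2
= 13 beats


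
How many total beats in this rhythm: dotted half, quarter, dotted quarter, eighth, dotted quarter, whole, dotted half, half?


Reasoning:
Beat values:
  dotted half = 3 beats
  quarter = 1 beat
  dotted quarter = 1.5 beats
  eighth = 0.5 beats
  dotted quarter = 1.5 beats
  whole = 4 beats
  dotted half = 3 beats
  half = 2 beats
Sum = 3 + 1 + 1.5 + 0.5 + 1.5 + 4 + 3 + 2
= 16.5 beats


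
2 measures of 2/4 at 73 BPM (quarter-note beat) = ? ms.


Quarter-note beat duration = 60000 / 73 ms
Beats per measure (2/4) = 2
One measure = 2 × 60000 / 73 = 120000 / 73 ms
2 measures = 2 × 120000 / 73 = 240000 / 73
= 3287.7 ms


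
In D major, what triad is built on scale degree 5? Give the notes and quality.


Step by step:
D major scale: D E F# G A B C#
Diatonic triad on degree 5 stacks scale notes 5, 7, 2: A C# E
A→C# = 4 semitones; A→E = 7 semitones → major triad
= A C# E (major)


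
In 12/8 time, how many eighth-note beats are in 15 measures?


Working:
Time signature 12/8: the bottom number 8 means the eighth note gets one count
The top number 12 means 12 eighth-note beats per measure
Total = 12 × 15 measures
= 180 eighth-note beats


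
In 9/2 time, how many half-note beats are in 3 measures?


Reasoning:
Time signature 9/2: the bottom number 2 means the half note gets one count
The top number 9 means 9 half-note beats per measure
Total = 9 × 3 measures
= 27 half-note beats


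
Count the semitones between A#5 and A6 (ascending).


Absolute semitone position = octave×12 + chromatic position
A#5: 5×12 + 10 = 70
A6: 6×12 + 9 = 81
Difference = 81 - 70 = 11
= 11 semitones


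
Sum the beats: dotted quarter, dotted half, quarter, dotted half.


Step by step:
Beat values:
  dotted quarter = 1.5 beats
  dotted half = 3 beats
  quarter = 1 beat
  dotted half = 3 beats
Sum = 1.5 + 3 + 1 + 3
= 8.5 beats


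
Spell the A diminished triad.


Step by step:
Diminished triad = root + minor 3rd (3 semitones) + diminished 5th (6 semitones)
A triad on A stacks thirds, so the chord tones use letter names A-C-E
Root: A
Minor 3rd above A: C
Diminished 5th above A: Eb
Chord = A C Eb


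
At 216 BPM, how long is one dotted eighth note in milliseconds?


Let's work it out.
One quarter-note beat = 60000 / BPM = 60000 / 216 ms
Dotted eighth note = 3/4 × quarter note
Duration = 3/4 × 60000 / 216 = 45000 / 216
= 208.3 ms


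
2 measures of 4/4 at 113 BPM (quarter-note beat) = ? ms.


Quarter-note beat duration = 60000 / 113 ms
Beats per measure (4/4) = 4
One measure = 4 × 60000 / 113 = 240000 / 113 ms
2 measures = 2 × 240000 / 113 = 480000 / 113
= 4247.8 ms


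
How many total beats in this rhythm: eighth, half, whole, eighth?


Beat values:
  eighth = 0.5 beats
  half = 2 beats
  whole = 4 beats
  eighth = 0.5 beats
Sum = 0.5 + 2 + 4 + 0.5
= 7 beats


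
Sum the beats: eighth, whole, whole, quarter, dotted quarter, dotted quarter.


Step by step:
Beat values:
  eighth = 0.5 beats
  whole = 4 beats
  whole = 4 beats
  quarter = 1 beat
  dotted quarter = 1.5 beats
  dotted quarter = 1.5 beats
Sum = 0.5 + 4 + 4 + 1 + 1.5 + 1.5
= 12.5 beats


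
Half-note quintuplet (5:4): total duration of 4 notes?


Quintuplet: 5 notes occupy the space of 4 half notes
Space = 4 × 2 = 8 beats
Each quintuplet note = 8 / 5 = 8/5 beats
4 notes = 4 × 8/5 = 32/5
= 32/5 beats


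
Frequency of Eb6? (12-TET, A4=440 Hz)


Working:
f = 440 × 2^(n/12) where n = semitones from A4
Eb6: 18 semitones from A4
f = 440 × 2^(18/12)
f = 1244.51 Hz


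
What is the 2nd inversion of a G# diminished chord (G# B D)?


Reasoning:
Root position: G# B D
2nd inversion: move root and 3rd up an octave
Bass note: D
Notes (bottom to top) = D G# B


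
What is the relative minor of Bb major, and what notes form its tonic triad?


Working:
The relative minor shares the major's key signature and starts on its 6th degree
6th degree = a major 6th above the tonic; a major 6th above Bb is G
→ relative minor of Bb major is G minor
Tonic triad of G minor = root + minor 3rd + perfect 5th = G Bb D
= G minor; triad = G Bb D


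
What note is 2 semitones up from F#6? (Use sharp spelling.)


F#6: chromatic position 6 in octave 6 → absolute = 6×12 + 6 = 78
Transpose up 2: 78 + 2 = 80
80 = 6×12 + 8 → G# in octave 6
Result = G#6


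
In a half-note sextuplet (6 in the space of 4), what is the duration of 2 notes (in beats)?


Step by step:
Sextuplet: 6 notes occupy the space of 4 half notes
Space = 4 × 2 = 8 beats
Each sextuplet note = 8 / 6 = 4/3 beats
2 notes = 2 × 4/3 = 8/3
= 8/3 beats


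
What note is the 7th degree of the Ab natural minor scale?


Natural minor scale pattern: W-H-W-W-H-W-W (2-1-2-2-1-2-2 semitones)
Starting from Ab:
  Ab + 2 semitones → Bb
  Bb + 1 semitone → Cb
  Cb + 2 semitones → Db
  Db + 2 semitones → Eb
  Eb + 1 semitone → Fb
  Fb + 2 semitones → Gb
  Gb + 2 semitones → Ab
Scale: Ab Bb Cb Db Eb Fb Gb
Degree 7 = Gb


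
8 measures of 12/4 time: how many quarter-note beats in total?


Time signature 12/4: the bottom number 4 means the quarter note gets one count
The top number 12 means 12 quarter-note beats per measure
Total = 12 × 8 measures
= 96 quarter-note beats


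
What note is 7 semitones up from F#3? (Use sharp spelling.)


F#3: chromatic position 6 in octave 3 → absolute = 3×12 + 6 = 42
Transpose up 7: 42 + 7 = 49
49 = 4×12 + 1 → C# in octave 4
Result = C#4


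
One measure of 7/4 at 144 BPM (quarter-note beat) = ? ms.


Step by step:
Quarter-note beat duration = 60000 / 144 ms
Beats per measure (7/4) = 7
One measure = 7 × 60000 / 144 = 420000 / 144 ms
= 2916.7 ms


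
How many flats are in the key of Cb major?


Reasoning:
Flat major keys: C(0), F(1), Bb(2), Eb(3), Ab(4), Db(5), Gb(6), Cb(7)
Cb major has 7 flats
Order of flats: Bb Eb Ab Db Gb Cb Fb → first 7: Bb, Eb, Ab, Db, Gb, Cb, Fb
= 7 flats


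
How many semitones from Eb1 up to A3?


Absolute semitone position = octave×12 + chromatic position
Eb1: 1×12 + 3 = 15
A3: 3×12 + 9 = 45
Difference = 45 - 15 = 30
= 30 semitones


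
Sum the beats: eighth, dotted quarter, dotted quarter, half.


Let's work it out.
Beat values:
  eighth = 0.5 beats
  dotted quarter = 1.5 beats
  dotted quarter = 1.5 beats
  half = 2 beats
Sum = 0.5 + 1.5 + 1.5 + 2
= 5.5 beats


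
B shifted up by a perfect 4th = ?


Working:
perfect 4th: 4 letter names, 5 semitones
Letter: B + 3 → E
Pitch: B + 5 semitones, spelled as an E → E
= E


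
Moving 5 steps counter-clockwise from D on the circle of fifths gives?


Step by step:
Each counter-clockwise step moves down a perfect 5th (= up a perfect 4th)
From D: D → G → C → F → Bb → Eb
= Eb


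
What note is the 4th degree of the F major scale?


Solution.
Major scale pattern: W-W-H-W-W-W-H (2-2-1-2-2-2-1 semitones)
Starting from F:
  F + 2 semitones → G
  G + 2 semitones → A
  A + 1 semitone → Bb
  Bb + 2 semitones → C
  C + 2 semitones → D
  D + 2 semitones → E
  E + 1 semitone → F
Scale: F G A Bb C D E
Degree 4 = Bb


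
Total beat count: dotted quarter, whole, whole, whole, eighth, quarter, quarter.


Let's work it out.
Beat values:
  dotted quarter = 1.5 beats
  whole = 4 beats
  whole = 4 beats
  whole = 4 beats
  eighth = 0.5 beats
  quarter = 1 beat
  quarter = 1 beat
Sum = 1.5 + 4 + 4 + 4 + 0.5 + 1 + 1
= 16 beats


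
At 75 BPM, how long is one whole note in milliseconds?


Working:
One quarter-note beat = 60000 / BPM = 60000 / 75 ms
Whole note = 4 × quarter note
Duration = 4 × 60000 / 75 = 240000 / 75
= 3200.0 ms


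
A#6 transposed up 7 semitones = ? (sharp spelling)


Solution.
A#6: chromatic position 10 in octave 6 → absolute = 6×12 + 10 = 82
Transpose up 7: 82 + 7 = 89
89 = 7×12 + 5 → F in octave 7
Result = F7


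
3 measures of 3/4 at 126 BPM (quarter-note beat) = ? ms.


Let's work it out.
Quarter-note beat duration = 60000 / 126 ms
Beats per measure (3/4) = 3
One measure = 3 × 60000 / 126 = 180000 / 126 ms
3 measures = 3 × 180000 / 126 = 540000 / 126
= 4285.7 ms


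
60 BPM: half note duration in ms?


Let's work it out.
One quarter-note beat = 60000 / BPM = 60000 / 60 ms
Half note = 2 × quarter note
Duration = 2 × 60000 / 60 = 120000 / 60
= 2000.0 ms


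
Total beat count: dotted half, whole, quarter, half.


Let's work it out.
Beat values:
  dotted half = 3 beats
  whole = 4 beats
  quarter = 1 beat
  half = 2 beats
Sum = 3 + 4 + 1 + 2
= 10 beats


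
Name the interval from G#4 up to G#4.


Solution.
Letter names: G → G spans 1 letter name → a unison
Semitones: G#4 → G#4 = 0 half-steps
A unison of 0 semitones is a perfect unison
= perfect unison


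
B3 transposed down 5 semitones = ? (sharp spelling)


Let's work it out.
B3: chromatic position 11 in octave 3 → absolute = 3×12 + 11 = 47
Transpose down 5: 47 - 5 = 42
42 = 3×12 + 6 → F# in octave 3
Result = F#3


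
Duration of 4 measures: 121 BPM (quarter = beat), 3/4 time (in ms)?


Quarter-note beat duration = 60000 / 121 ms
Beats per measure (3/4) = 3
One measure = 3 × 60000 / 121 = 180000 / 121 ms
4 measures = 4 × 180000 / 121 = 720000 / 121
= 5950.4 ms


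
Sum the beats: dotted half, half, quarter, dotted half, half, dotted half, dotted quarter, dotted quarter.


Beat values:
  dotted half = 3 beats
  half = 2 beats
  quarter = 1 beat
  dotted half = 3 beats
  half = 2 beats
  dotted half = 3 beats
  dotted quarter = 1.5 beats
  dotted quarter = 1.5 beats
Sum = 3 + 2 + 1 + 3 + 2 + 3 + 1.5 + 1.5
= 17 beats


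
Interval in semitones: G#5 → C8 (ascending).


Step by step:
Absolute semitone position = octave×12 + chromatic position
G#5: 5×12 + 8 = 68
C8: 8×12 + 0 = 96
Difference = 96 - 68 = 28
= 28 semitones


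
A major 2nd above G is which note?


Solution.
A 2nd spans 2 letter names, so from G we land on A
A major 2nd = 2 semitones above G
Spell A at that pitch: A
= A


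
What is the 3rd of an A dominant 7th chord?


Dominant 7th chord = root + major 3rd + perfect 5th + minor 7th
Seventh chords stack in thirds, so the letter names are A-C-E-G
Root: A
Major 3rd above A: C#
Perfect 5th above A: E
Minor 7th above A: G
The 3rd = C#


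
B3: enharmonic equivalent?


Working:
Enharmonic notes sound the same pitch but are spelled with different letter names
B and A## name the same pitch class
= A##3


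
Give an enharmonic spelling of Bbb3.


Reasoning:
Enharmonic notes sound the same pitch but are spelled with different letter names
Bbb and A name the same pitch class
= A3


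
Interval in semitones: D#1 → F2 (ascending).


Working:
Absolute semitone position = octave×12 + chromatic position
D#1: 1×12 + 3 = 15
F2: 2×12 + 5 = 29
Difference = 29 - 15 = 14
= 14 semitones


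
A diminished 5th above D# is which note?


Reasoning:
A 5th spans 5 letter names, so from D we land on A
A diminished 5th = 6 semitones above D#
Spell A at that pitch: A
= A


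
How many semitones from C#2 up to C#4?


Absolute semitone position = octave×12 + chromatic position
C#2: 2×12 + 1 = 25
C#4: 4×12 + 1 = 49
Difference = 49 - 25 = 24
= 24 semitones


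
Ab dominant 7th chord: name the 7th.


Working:
Dominant 7th chord = root + major 3rd + perfect 5th + minor 7th
Seventh chords stack in thirds, so the letter names are A-C-E-G
Root: Ab
Major 3rd above Ab: C
Perfect 5th above Ab: Eb
Minor 7th above Ab: Gb
The 7th = Gb


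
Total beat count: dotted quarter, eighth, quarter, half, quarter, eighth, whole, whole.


Reasoning:
Beat values:
  dotted quarter = 1.5 beats
  eighth = 0.5 beats
  quarter = 1 beat
  half = 2 beats
  quarter = 1 beat
  eighth = 0.5 beats
  whole = 4 beats
  whole = 4 beats
Sum = 1.5 + 0.5 + 1 + 2 + 1 + 0.5 + 4 + 4
= 14.5 beats


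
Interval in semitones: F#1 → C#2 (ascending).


Solution.
Absolute semitone position = octave×12 + chromatic position
F#1: 1×12 + 6 = 18
C#2: 2×12 + 1 = 25
Difference = 25 - 18 = 7
= 7 semitones


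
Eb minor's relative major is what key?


Working:
The relative major shares the key signature and is a minor 3rd above the minor tonic
A minor 3rd above Eb is Gb
→ relative major of Eb minor is Gb major
= Gb major


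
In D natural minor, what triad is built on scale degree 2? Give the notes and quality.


Working:
D natural minor scale: D E F G A Bb C
Diatonic triad on degree 2 stacks scale notes 2, 4, 6: E G Bb
E→G = 3 semitones; E→Bb = 6 semitones → diminished triad
= E G Bb (diminished)


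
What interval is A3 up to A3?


Letter names: A → A spans 1 letter name → a unison
Semitones: A3 → A3 = 0 half-steps
A unison of 0 semitones is a perfect unison
= perfect unison


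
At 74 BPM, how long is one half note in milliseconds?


Let's work it out.
One quarter-note beat = 60000 / BPM = 60000 / 74 ms
Half note = 2 × quarter note
Duration = 2 × 60000 / 74 = 120000 / 74
= 1621.6 ms


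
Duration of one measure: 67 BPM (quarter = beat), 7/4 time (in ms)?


Solution.
Quarter-note beat duration = 60000 / 67 ms
Beats per measure (7/4) = 7
One measure = 7 × 60000 / 67 = 420000 / 67 ms
= 6268.7 ms


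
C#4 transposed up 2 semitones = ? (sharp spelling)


Working:
C#4: chromatic position 1 in octave 4 → absolute = 4×12 + 1 = 49
Transpose up 2: 49 + 2 = 51
51 = 4×12 + 3 → D# in octave 4
Result = D#4


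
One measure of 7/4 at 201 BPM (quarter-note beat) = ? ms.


Quarter-note beat duration = 60000 / 201 ms
Beats per measure (7/4) = 7
One measure = 7 × 60000 / 201 = 420000 / 201 ms
= 2089.6 ms


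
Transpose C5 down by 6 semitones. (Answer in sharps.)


Let's work it out.
C5: chromatic position 0 in octave 5 → absolute = 5×12 + 0 = 60
Transpose down 6: 60 - 6 = 54
54 = 4×12 + 6 → F# in octave 4
Result = F#4


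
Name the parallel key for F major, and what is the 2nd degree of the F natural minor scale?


Working:
Parallel keys share the same tonic but differ in mode
F major → parallel is F minor
F natural minor scale: F G Ab Bb C Db Eb
= F minor; 2nd degree = G


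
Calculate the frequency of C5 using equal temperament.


Reasoning:
f = 440 × 2^(n/12) where n = semitones from A4
C5: 3 semitones from A4
f = 440 × 2^(3/12)
f = 523.25 Hz


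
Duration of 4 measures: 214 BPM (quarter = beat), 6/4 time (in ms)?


Quarter-note beat duration = 60000 / 214 ms
Beats per measure (6/4) = 6
One measure = 6 × 60000 / 214 = 360000 / 214 ms
4 measures = 4 × 360000 / 214 = 1440000 / 214
= 6729.0 ms


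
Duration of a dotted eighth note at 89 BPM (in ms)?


Solution.
One quarter-note beat = 60000 / BPM = 60000 / 89 ms
Dotted eighth note = 3/4 × quarter note
Duration = 3/4 × 60000 / 89 = 45000 / 89
= 505.6 ms


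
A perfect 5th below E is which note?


Solution.
A 5th spans 5 letter names, so from E we land on A
A perfect 5th = 7 semitones below E
Spell A at that pitch: A
= A


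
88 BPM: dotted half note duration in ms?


Let's work it out.
One quarter-note beat = 60000 / BPM = 60000 / 88 ms
Dotted half note = 3 × quarter note
Duration = 3 × 60000 / 88 = 180000 / 88
= 2045.5 ms


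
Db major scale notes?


Major scale pattern: W-W-H-W-W-W-H (2-2-1-2-2-2-1 semitones)
Starting from Db:
  Db + 2 semitones → Eb
  Eb + 2 semitones → F
  F + 1 semitone → Gb
  Gb + 2 semitones → Ab
  Ab + 2 semitones → Bb
  Bb + 2 semitones → C
  C + 1 semitone → Db
Scale = Db Eb F Gb Ab Bb C


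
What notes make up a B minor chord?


Minor triad = root + minor 3rd (3 semitones) + perfect 5th (7 semitones)
A triad on B stacks thirds, so the chord tones use letter names B-D-F
Root: B
Minor 3rd above B: D
Perfect 5th above B: F#
Chord = B D F#


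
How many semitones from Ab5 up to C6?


Let's work it out.
Absolute semitone position = octave×12 + chromatic position
Ab5: 5×12 + 8 = 68
C6: 6×12 + 0 = 72
Difference = 72 - 68 = 4
= 4 semitones


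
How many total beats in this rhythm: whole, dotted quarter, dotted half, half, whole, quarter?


Solution.
Beat values:
  whole = 4 beats
  dotted quarter = 1.5 beats
  dotted half = 3 beats
  half = 2 beats
  whole = 4 beats
  quarter = 1 beat
Sum = 4 + 1.5 + 3 + 2 + 4 + 1
= 15.5 beats


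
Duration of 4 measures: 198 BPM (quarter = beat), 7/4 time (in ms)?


Solution.
Quarter-note beat duration = 60000 / 198 ms
Beats per measure (7/4) = 7
One measure = 7 × 60000 / 198 = 420000 / 198 ms
4 measures = 4 × 420000 / 198 = 1680000 / 198
= 8484.8 ms


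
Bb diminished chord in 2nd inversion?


Reasoning:
Root position: Bb Db Fb
2nd inversion: move root and 3rd up an octave
Bass note: Fb
Notes (bottom to top) = Fb Bb Db


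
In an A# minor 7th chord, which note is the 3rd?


Minor 7th chord = root + minor 3rd + perfect 5th + minor 7th
Seventh chords stack in thirds, so the letter names are A-C-E-G
Root: A#
Minor 3rd above A#: C#
Perfect 5th above A#: E#
Minor 7th above A#: G#
The 3rd = C#


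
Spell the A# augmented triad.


Step by step:
Augmented triad = root + major 3rd (4 semitones) + augmented 5th (8 semitones)
A triad on A# stacks thirds, so the chord tones use letter names A-C-E
Root: A#
Major 3rd above A#: C##
Augmented 5th above A#: E##
Chord = A# C## E##


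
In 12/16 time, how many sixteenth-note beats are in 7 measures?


Let's work it out.
Time signature 12/16: the bottom number 16 means the sixteenth note gets one count
The top number 12 means 12 sixteenth-note beats per measure
Total = 12 × 7 measures
= 84 sixteenth-note beats


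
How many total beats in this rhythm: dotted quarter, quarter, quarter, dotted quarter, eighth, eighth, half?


Working:
Beat values:
  dotted quarter = 1.5 beats
  quarter = 1 beat
  quarter = 1 beat
  dotted quarter = 1.5 beats
  eighth = 0.5 beats
  eighth = 0.5 beats
  half = 2 beats
Sum = 1.5 + 1 + 1 + 1.5 + 0.5 + 0.5 + 2
= 8 beats


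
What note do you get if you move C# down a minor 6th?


Solution.
minor 6th: 6 letter names, 8 semitones
Letter: C - 5 → E
Pitch: C# - 8 semitones, spelled as an E → E#
= E#


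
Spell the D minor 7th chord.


Step by step:
Minor 7th chord = root + minor 3rd + perfect 5th + minor 7th
Seventh chords stack in thirds, so the letter names are D-F-A-C
Root: D
Minor 3rd above D: F
Perfect 5th above D: A
Minor 7th above D: C
Chord = D F A C


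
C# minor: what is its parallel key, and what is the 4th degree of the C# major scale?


Working:
Parallel keys share the same tonic but differ in mode
C# minor → parallel is C# major
C# major scale: C# D# E# F# G# A# B#
= C# major; 4th degree = F#


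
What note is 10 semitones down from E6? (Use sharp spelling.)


E6: chromatic position 4 in octave 6 → absolute = 6×12 + 4 = 76
Transpose down 10: 76 - 10 = 66
66 = 5×12 + 6 → F# in octave 5
Result = F#5


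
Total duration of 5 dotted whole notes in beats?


Let's work it out.
Base whole note = 4 beats
Dot 1 adds half the previous value: +2
One dotted whole = 4 + 2 = 6
5 of them = 5 × 6 = 30
= 30 beats


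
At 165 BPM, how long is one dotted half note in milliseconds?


Step by step:
One quarter-note beat = 60000 / BPM = 60000 / 165 ms
Dotted half note = 3 × quarter note
Duration = 3 × 60000 / 165 = 180000 / 165
= 1090.9 ms


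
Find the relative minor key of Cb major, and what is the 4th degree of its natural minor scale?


Let's work it out.
The relative minor shares the major's key signature and starts on its 6th degree
6th degree = a major 6th above the tonic; a major 6th above Cb is Ab
→ relative minor of Cb major is Ab minor
Ab natural minor scale: Ab Bb Cb Db Eb Fb Gb
= Ab minor; 4th degree = Db


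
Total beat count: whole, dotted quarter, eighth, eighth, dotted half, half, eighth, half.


Beat values:
  whole = 4 beats
  dotted quarter = 1.5 beats
  eighth = 0.5 beats
  eighth = 0.5 beats
  dotted half = 3 beats
  half = 2 beats
  eighth = 0.5 beats
  half = 2 beats
Sum = 4 + 1.5 + 0.5 + 0.5 + 3 + 2 + 0.5 + 2
= 14 beats


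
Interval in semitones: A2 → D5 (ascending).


Absolute semitone position = octave×12 + chromatic position
A2: 2×12 + 9 = 33
D5: 5×12 + 2 = 62
Difference = 62 - 33 = 29
= 29 semitones


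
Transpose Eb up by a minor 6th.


Let's work it out.
minor 6th: 6 letter names, 8 semitones
Letter: E + 5 → C
Pitch: Eb + 8 semitones, spelled as a C → Cb
= Cb


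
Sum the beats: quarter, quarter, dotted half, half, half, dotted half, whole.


Step by step:
Beat values:
  quarter = 1 beat
  quarter = 1 beat
  dotted half = 3 beats
  half = 2 beats
  half = 2 beats
  dotted half = 3 beats
  whole = 4 beats
Sum = 1 + 1 + 3 + 2 + 2 + 3 + 4
= 16 beats


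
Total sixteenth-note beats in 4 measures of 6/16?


Working:
Time signature 6/16: the bottom number 16 means the sixteenth note gets one count
The top number 6 means 6 sixteenth-note beats per measure
Total = 6 × 4 measures
= 24 sixteenth-note beats


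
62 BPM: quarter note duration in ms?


Reasoning:
One quarter-note beat = 60000 / BPM = 60000 / 62 ms
Duration = 60000 / 62
= 967.7 ms


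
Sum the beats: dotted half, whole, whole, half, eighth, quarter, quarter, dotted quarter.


Solution.
Beat values:
  dotted half = 3 beats
  whole = 4 beats
  whole = 4 beats
  half = 2 beats
  eighth = 0.5 beats
  quarter = 1 beat
  quarter = 1 beat
  dotted quarter = 1.5 beats
Sum = 3 + 4 + 4 + 2 + 0.5 + 1 + 1 + 1.5
= 17 beats


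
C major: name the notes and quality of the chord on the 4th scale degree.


C major scale: C D E F G A B
Diatonic triad on degree 4 stacks scale notes 4, 6, 1: F A C
F→A = 4 semitones; F→C = 7 semitones → major triad
= F A C (major)


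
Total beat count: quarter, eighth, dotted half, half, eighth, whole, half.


Reasoning:
Beat values:
  quarter = 1 beat
  eighth = 0.5 beats
  dotted half = 3 beats
  half = 2 beats
  eighth = 0.5 beats
  whole = 4 beats
  half = 2 beats
Sum = 1 + 0.5 + 3 + 2 + 0.5 + 4 + 2
= 13 beats


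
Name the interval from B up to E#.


Solution.
Letter names: B → E spans 4 letter names → a 4th
Semitones: B → E# = 6 half-steps
A 4th of 6 semitones is an augmented 4th
= augmented 4th


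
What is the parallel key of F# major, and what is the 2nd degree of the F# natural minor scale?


Parallel keys share the same tonic but differ in mode
F# major → parallel is F# minor
F# natural minor scale: F# G# A B C# D E
= F# minor; 2nd degree = G#


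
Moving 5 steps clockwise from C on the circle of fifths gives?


Reasoning:
Each clockwise step on the circle of fifths moves up a perfect 5th
From C: C → G → D → A → E → B
= B


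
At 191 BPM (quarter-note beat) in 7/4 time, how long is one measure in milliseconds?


Step by step:
Quarter-note beat duration = 60000 / 191 ms
Beats per measure (7/4) = 7
One measure = 7 × 60000 / 191 = 420000 / 191 ms
= 2199.0 ms


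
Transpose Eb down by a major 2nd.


Reasoning:
major 2nd: 2 letter names, 2 semitones
Letter: E - 1 → D
Pitch: Eb - 2 semitones, spelled as a D → Db
= Db


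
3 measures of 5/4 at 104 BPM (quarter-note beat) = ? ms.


Reasoning:
Quarter-note beat duration = 60000 / 104 ms
Beats per measure (5/4) = 5
One measure = 5 × 60000 / 104 = 300000 / 104 ms
3 measures = 3 × 300000 / 104 = 900000 / 104
= 8653.8 ms


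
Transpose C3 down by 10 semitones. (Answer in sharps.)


C3: chromatic position 0 in octave 3 → absolute = 3×12 + 0 = 36
Transpose down 10: 36 - 10 = 26
26 = 2×12 + 2 → D in octave 2
Result = D2


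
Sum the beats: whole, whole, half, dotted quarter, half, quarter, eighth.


Solution.
Beat values:
  whole = 4 beats
  whole = 4 beats
  half = 2 beats
  dotted quarter = 1.5 beats
  half = 2 beats
  quarter = 1 beat
  eighth = 0.5 beats
Sum = 4 + 4 + 2 + 1.5 + 2 + 1 + 0.5
= 15 beats


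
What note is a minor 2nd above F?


Reasoning:
A 2nd spans 2 letter names, so from F we land on G
A minor 2nd = 1 semitone above F
Spell G at that pitch: Gb
= Gb


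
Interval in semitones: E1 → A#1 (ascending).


Working:
Absolute semitone position = octave×12 + chromatic position
E1: 1×12 + 4 = 16
A#1: 1×12 + 10 = 22
Difference = 22 - 16 = 6
= 6 semitones


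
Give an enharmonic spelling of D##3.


Step by step:
Enharmonic notes sound the same pitch but are spelled with different letter names
D## and E name the same pitch class
= E3


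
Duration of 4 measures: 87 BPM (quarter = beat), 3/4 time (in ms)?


Step by step:
Quarter-note beat duration = 60000 / 87 ms
Beats per measure (3/4) = 3
One measure = 3 × 60000 / 87 = 180000 / 87 ms
4 measures = 4 × 180000 / 87 = 720000 / 87
= 8275.9 ms


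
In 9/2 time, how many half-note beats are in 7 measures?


Time signature 9/2: the bottom number 2 means the half note gets one count
The top number 9 means 9 half-note beats per measure
Total = 9 × 7 measures
= 63 half-note beats


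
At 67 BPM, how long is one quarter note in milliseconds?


Working:
One quarter-note beat = 60000 / BPM = 60000 / 67 ms
Duration = 60000 / 67
= 895.5 ms


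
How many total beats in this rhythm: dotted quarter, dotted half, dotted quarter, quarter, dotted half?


Let's work it out.
Beat values:
  dotted quarter = 1.5 beats
  dotted half = 3 beats
  dotted quarter = 1.5 beats
  quarter = 1 beat
  dotted half = 3 beats
Sum = 1.5 + 3 + 1.5 + 1 + 3
= 10 beats


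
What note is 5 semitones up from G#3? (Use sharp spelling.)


Working:
G#3: chromatic position 8 in octave 3 → absolute = 3×12 + 8 = 44
Transpose up 5: 44 + 5 = 49
49 = 4×12 + 1 → C# in octave 4
Result = C#4


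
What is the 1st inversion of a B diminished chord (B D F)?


Root position: B D F
1st inversion: move root up an octave
Bass note: D
Notes (bottom to top) = D F B


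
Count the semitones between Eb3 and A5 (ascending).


Reasoning:
Absolute semitone position = octave×12 + chromatic position
Eb3: 3×12 + 3 = 39
A5: 5×12 + 9 = 69
Difference = 69 - 39 = 30
= 30 semitones


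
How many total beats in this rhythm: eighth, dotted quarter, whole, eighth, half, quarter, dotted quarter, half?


Beat values:
  eighth = 0.5 beats
  dotted quarter = 1.5 beats
  whole = 4 beats
  eighth = 0.5 beats
  half = 2 beats
  quarter = 1 beat
  dotted quarter = 1.5 beats
  half = 2 beats
Sum = 0.5 + 1.5 + 4 + 0.5 + 2 + 1 + 1.5 + 2
= 13 beats


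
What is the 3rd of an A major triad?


Step by step:
Major triad = root + major 3rd (4 semitones) + perfect 5th (7 semitones)
A triad on A stacks thirds, so the chord tones use letter names A-C-E
Root: A
Major 3rd above A: C#
Perfect 5th above A: E
The 3rd = C#


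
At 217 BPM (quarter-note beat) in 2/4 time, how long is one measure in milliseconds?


Solution.
Quarter-note beat duration = 60000 / 217 ms
Beats per measure (2/4) = 2
One measure = 2 × 60000 / 217 = 120000 / 217 ms
= 553.0 ms


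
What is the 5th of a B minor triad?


Minor triad = root + minor 3rd (3 semitones) + perfect 5th (7 semitones)
A triad on B stacks thirds, so the chord tones use letter names B-D-F
Root: B
Minor 3rd above B: D
Perfect 5th above B: F#
The 5th = F#


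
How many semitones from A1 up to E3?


Reasoning:
Absolute semitone position = octave×12 + chromatic position
A1: 1×12 + 9 = 21
E3: 3×12 + 4 = 40
Difference = 40 - 21 = 19
= 19 semitones


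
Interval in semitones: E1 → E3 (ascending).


Solution.
Absolute semitone position = octave×12 + chromatic position
E1: 1×12 + 4 = 16
E3: 3×12 + 4 = 40
Difference = 40 - 16 = 24
= 24 semitones


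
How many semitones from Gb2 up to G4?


Reasoning:
Absolute semitone position = octave×12 + chromatic position
Gb2: 2×12 + 6 = 30
G4: 4×12 + 7 = 55
Difference = 55 - 30 = 25
= 25 semitones


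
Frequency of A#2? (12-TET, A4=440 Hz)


f = 440 × 2^(n/12) where n = semitones from A4
A#2: -23 semitones from A4
f = 440 × 2^(-23/12)
f = 116.54 Hz


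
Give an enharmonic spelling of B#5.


Enharmonic notes sound the same pitch but are spelled with different letter names
B# and C name the same pitch class
Octave numbers change at C, so B#5 = C6
= C6


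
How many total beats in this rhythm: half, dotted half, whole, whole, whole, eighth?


Solution.
Beat values:
  half = 2 beats
  dotted half = 3 beats
  whole = 4 beats
  whole = 4 beats
  whole = 4 beats
  eighth = 0.5 beats
Sum = 2 + 3 + 4 + 4 + 4 + 0.5
= 17.5 beats


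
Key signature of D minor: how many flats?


Reasoning:
Flat minor keys: A(0), D(1), G(2), C(3), F(4), Bb(5), Eb(6), Ab(7)
D minor has 1 flat
Order of flats: Bb Eb Ab Db Gb Cb Fb → first 1: Bb
= 1 flat


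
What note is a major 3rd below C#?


Working:
A 3rd spans 3 letter names, so from C we land on A
A major 3rd = 4 semitones below C#
Spell A at that pitch: A
= A


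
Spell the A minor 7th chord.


Solution.
Minor 7th chord = root + minor 3rd + perfect 5th + minor 7th
Seventh chords stack in thirds, so the letter names are A-C-E-G
Root: A
Minor 3rd above A: C
Perfect 5th above A: E
Minor 7th above A: G
Chord = A C E G


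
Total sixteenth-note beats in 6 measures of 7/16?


Working:
Time signature 7/16: the bottom number 16 means the sixteenth note gets one count
The top number 7 means 7 sixteenth-note beats per measure
Total = 7 × 6 measures
= 42 sixteenth-note beats


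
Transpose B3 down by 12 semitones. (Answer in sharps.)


Reasoning:
B3: chromatic position 11 in octave 3 → absolute = 3×12 + 11 = 47
Transpose down 12: 47 - 12 = 35
35 = 2×12 + 11 → B in octave 2
Result = B2


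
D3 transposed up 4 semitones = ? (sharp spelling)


D3: chromatic position 2 in octave 3 → absolute = 3×12 + 2 = 38
Transpose up 4: 38 + 4 = 42
42 = 3×12 + 6 → F# in octave 3
Result = F#3


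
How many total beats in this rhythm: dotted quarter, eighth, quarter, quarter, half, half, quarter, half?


Solution.
Beat values:
  dotted quarter = 1.5 beats
  eighth = 0.5 beats
  quarter = 1 beat
  quarter = 1 beat
  half = 2 beats
  half = 2 beats
  quarter = 1 beat
  half = 2 beats
Sum = 1.5 + 0.5 + 1 + 1 + 2 + 2 + 1 + 2
= 11 beats


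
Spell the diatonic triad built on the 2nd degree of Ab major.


Solution.
Ab major scale: Ab Bb C Db Eb F G
Diatonic triad on degree 2 stacks scale notes 2, 4, 6: Bb Db F
Bb→Db = 3 semitones; Bb→F = 7 semitones → minor triad
= Bb Db F (minor)


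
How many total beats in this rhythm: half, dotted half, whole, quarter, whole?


Solution.
Beat values:
  half = 2 beats
  dotted half = 3 beats
  whole = 4 beats
  quarter = 1 beat
  whole = 4 beats
Sum = 2 + 3 + 4 + 1 + 4
= 14 beats


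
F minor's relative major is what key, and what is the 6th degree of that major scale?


Let's work it out.
The relative major shares the key signature and is a minor 3rd above the minor tonic
A minor 3rd above F is Ab
→ relative major of F minor is Ab major
Ab major scale: Ab Bb C Db Eb F G
= Ab major; 6th degree = F


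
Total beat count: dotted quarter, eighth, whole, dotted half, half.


Beat values:
  dotted quarter = 1.5 beats
  eighth = 0.5 beats
  whole = 4 beats
  dotted half = 3 beats
  half = 2 beats
Sum = 1.5 + 0.5 + 4 + 3 + 2
= 11 beats


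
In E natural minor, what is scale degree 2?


Working:
Natural minor scale pattern: W-H-W-W-H-W-W (2-1-2-2-1-2-2 semitones)
Starting from E:
  E + 2 semitones → F#
  F# + 1 semitone → G
  G + 2 semitones → A
  A + 2 semitones → B
  B + 1 semitone → C
  C + 2 semitones → D
  D + 2 semitones → E
Scale: E F# G A B C D
Degree 2 = F#


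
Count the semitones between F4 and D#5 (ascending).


Solution.
Absolute semitone position = octave×12 + chromatic position
F4: 4×12 + 5 = 53
D#5: 5×12 + 3 = 63
Difference = 63 - 53 = 10
= 10 semitones


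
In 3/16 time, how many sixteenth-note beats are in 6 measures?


Working:
Time signature 3/16: the bottom number 16 means the sixteenth note gets one count
The top number 3 means 3 sixteenth-note beats per measure
Total = 3 × 6 measures
= 18 sixteenth-note beats


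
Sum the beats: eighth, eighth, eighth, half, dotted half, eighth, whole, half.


Let's work it out.
Beat values:
  eighth = 0.5 beats
  eighth = 0.5 beats
  eighth = 0.5 beats
  half = 2 beats
  dotted half = 3 beats
  eighth = 0.5 beats
  whole = 4 beats
  half = 2 beats
Sum = 0.5 + 0.5 + 0.5 + 2 + 3 + 0.5 + 4 + 2
= 13 beats


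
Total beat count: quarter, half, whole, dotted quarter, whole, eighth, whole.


Step by step:
Beat values:
  quarter = 1 beat
  half = 2 beats
  whole = 4 beats
  dotted quarter = 1.5 beats
  whole = 4 beats
  eighth = 0.5 beats
  whole = 4 beats
Sum = 1 + 2 + 4 + 1.5 + 4 + 0.5 + 4
= 17 beats


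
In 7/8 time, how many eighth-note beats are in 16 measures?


Time signature 7/8: the bottom number 8 means the eighth note gets one count
The top number 7 means 7 eighth-note beats per measure
Total = 7 × 16 measures
= 112 eighth-note beats


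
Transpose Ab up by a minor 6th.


Reasoning:
minor 6th: 6 letter names, 8 semitones
Letter: A + 5 → F
Pitch: Ab + 8 semitones, spelled as an F → Fb
= Fb


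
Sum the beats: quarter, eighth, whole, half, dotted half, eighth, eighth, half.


Let's work it out.
Beat values:
  quarter = 1 beat
  eighth = 0.5 beats
  whole = 4 beats
  half = 2 beats
  dotted half = 3 beats
  eighth = 0.5 beats
  eighth = 0.5 beats
  half = 2 beats
Sum = 1 + 0.5 + 4 + 2 + 3 + 0.5 + 0.5 + 2
= 13.5 beats


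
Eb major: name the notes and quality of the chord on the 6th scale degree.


Eb major scale: Eb F G Ab Bb C D
Diatonic triad on degree 6 stacks scale notes 6, 1, 3: C Eb G
C→Eb = 3 semitones; C→G = 7 semitones → minor triad
= C Eb G (minor)


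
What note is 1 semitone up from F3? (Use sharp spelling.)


Working:
F3: chromatic position 5 in octave 3 → absolute = 3×12 + 5 = 41
Transpose up 1: 41 + 1 = 42
42 = 3×12 + 6 → F# in octave 3
Result = F#3


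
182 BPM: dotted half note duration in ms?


One quarter-note beat = 60000 / BPM = 60000 / 182 ms
Dotted half note = 3 × quarter note
Duration = 3 × 60000 / 182 = 180000 / 182
= 989.0 ms


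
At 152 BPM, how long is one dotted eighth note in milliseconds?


Let's work it out.
One quarter-note beat = 60000 / BPM = 60000 / 152 ms
Dotted eighth note = 3/4 × quarter note
Duration = 3/4 × 60000 / 152 = 45000 / 152
= 296.1 ms


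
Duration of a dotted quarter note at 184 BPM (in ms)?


One quarter-note beat = 60000 / BPM = 60000 / 184 ms
Dotted quarter note = 3/2 × quarter note
Duration = 3/2 × 60000 / 184 = 90000 / 184
= 489.1 ms


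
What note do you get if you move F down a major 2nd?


Working:
major 2nd: 2 letter names, 2 semitones
Letter: F - 1 → E
Pitch: F - 2 semitones, spelled as an E → Eb
= Eb


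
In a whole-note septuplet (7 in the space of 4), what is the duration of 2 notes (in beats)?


Reasoning:
Septuplet: 7 notes occupy the space of 4 whole notes
Space = 4 × 4 = 16 beats
Each septuplet note = 16 / 7 = 16/7 beats
2 notes = 2 × 16/7 = 32/7
= 32/7 beats


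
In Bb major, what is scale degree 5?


Let's work it out.
Major scale pattern: W-W-H-W-W-W-H (2-2-1-2-2-2-1 semitones)
Starting from Bb:
  Bb + 2 semitones → C
  C + 2 semitones → D
  D + 1 semitone → Eb
  Eb + 2 semitones → F
  F + 2 semitones → G
  G + 2 semitones → A
  A + 1 semitone → Bb
Scale: Bb C D Eb F G A
Degree 5 = F


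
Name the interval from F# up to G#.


Working:
Letter names: F → G spans 2 letter names → a 2nd
Semitones: F# → G# = 2 half-steps
A 2nd of 2 semitones is a major 2nd
= major 2nd


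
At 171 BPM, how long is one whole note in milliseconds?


Working:
One quarter-note beat = 60000 / BPM = 60000 / 171 ms
Whole note = 4 × quarter note
Duration = 4 × 60000 / 171 = 240000 / 171
= 1403.5 ms


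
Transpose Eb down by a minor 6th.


Let's work it out.
minor 6th: 6 letter names, 8 semitones
Letter: E - 5 → G
Pitch: Eb - 8 semitones, spelled as a G → G
= G


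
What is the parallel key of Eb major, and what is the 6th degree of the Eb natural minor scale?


Solution.
Parallel keys share the same tonic but differ in mode
Eb major → parallel is Eb minor
Eb natural minor scale: Eb F Gb Ab Bb Cb Db
= Eb minor; 6th degree = Cb


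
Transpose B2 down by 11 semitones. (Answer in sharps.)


Step by step:
B2: chromatic position 11 in octave 2 → absolute = 2×12 + 11 = 35
Transpose down 11: 35 - 11 = 24
24 = 2×12 + 0 → C in octave 2
Result = C2


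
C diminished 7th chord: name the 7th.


Step by step:
Diminished 7th chord = root + minor 3rd + diminished 5th + diminished 7th
Seventh chords stack in thirds, so the letter names are C-E-G-B
Root: C
Minor 3rd above C: Eb
Diminished 5th above C: Gb
Diminished 7th above C: Bbb
The 7th = Bbb


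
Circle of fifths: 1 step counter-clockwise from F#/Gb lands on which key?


Step by step:
Each counter-clockwise step moves down a perfect 5th (= up a perfect 4th)
From F#/Gb: F#/Gb → B
= B


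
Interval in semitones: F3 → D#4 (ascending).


Absolute semitone position = octave×12 + chromatic position
F3: 3×12 + 5 = 41
D#4: 4×12 + 3 = 51
Difference = 51 - 41 = 10
= 10 semitones


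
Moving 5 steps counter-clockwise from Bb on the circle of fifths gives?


Let's work it out.
Each counter-clockwise step moves down a perfect 5th (= up a perfect 4th)
From Bb: Bb → Eb → Ab → Db → F#/Gb → B
= B


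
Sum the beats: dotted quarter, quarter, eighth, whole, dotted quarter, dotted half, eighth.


Beat values:
  dotted quarter = 1.5 beats
  quarter = 1 beat
  eighth = 0.5 beats
  whole = 4 beats
  dotted quarter = 1.5 beats
  dotted half = 3 beats
  eighth = 0.5 beats
Sum = 1.5 + 1 + 0.5 + 4 + 1.5 + 3 + 0.5
= 12 beats


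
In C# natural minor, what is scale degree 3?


Reasoning:
Natural minor scale pattern: W-H-W-W-H-W-W (2-1-2-2-1-2-2 semitones)
Starting from C#:
  C# + 2 semitones → D#
  D# + 1 semitone → E
  E + 2 semitones → F#
  F# + 2 semitones → G#
  G# + 1 semitone → A
  A + 2 semitones → B
  B + 2 semitones → C#
Scale: C# D# E F# G# A B
Degree 3 = E


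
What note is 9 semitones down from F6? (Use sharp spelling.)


Working:
F6: chromatic position 5 in octave 6 → absolute = 6×12 + 5 = 77
Transpose down 9: 77 - 9 = 68
68 = 5×12 + 8 → G# in octave 5
Result = G#5
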